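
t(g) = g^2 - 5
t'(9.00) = 18.00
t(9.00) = 76.00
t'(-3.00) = -6.00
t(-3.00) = 4.00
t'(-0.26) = -0.52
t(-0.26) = -4.93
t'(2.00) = 4.00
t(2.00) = -1.00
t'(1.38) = 2.76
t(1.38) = -3.10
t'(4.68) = 9.36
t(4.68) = 16.90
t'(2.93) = 5.86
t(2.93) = 3.58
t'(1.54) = 3.08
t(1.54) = -2.63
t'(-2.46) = -4.92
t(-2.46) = 1.05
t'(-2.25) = -4.50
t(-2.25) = 0.06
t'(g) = 2*g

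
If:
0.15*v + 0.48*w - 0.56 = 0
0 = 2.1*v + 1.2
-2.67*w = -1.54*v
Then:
No Solution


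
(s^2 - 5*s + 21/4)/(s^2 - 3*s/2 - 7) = (s - 3/2)/(s + 2)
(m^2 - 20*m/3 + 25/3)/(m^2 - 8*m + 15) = (m - 5/3)/(m - 3)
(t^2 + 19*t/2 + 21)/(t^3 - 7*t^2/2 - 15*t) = (2*t^2 + 19*t + 42)/(t*(2*t^2 - 7*t - 30))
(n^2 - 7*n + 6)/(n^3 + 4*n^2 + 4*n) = (n^2 - 7*n + 6)/(n*(n^2 + 4*n + 4))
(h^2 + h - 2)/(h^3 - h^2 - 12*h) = (-h^2 - h + 2)/(h*(-h^2 + h + 12))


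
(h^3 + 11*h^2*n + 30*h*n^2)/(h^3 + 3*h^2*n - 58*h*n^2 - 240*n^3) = h/(h - 8*n)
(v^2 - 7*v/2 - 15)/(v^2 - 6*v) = (v + 5/2)/v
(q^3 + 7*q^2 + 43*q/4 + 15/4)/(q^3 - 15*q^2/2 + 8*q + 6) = (2*q^2 + 13*q + 15)/(2*(q^2 - 8*q + 12))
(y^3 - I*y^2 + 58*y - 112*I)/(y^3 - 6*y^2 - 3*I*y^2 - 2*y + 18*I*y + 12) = (y^2 + I*y + 56)/(y^2 - y*(6 + I) + 6*I)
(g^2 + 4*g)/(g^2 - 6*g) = (g + 4)/(g - 6)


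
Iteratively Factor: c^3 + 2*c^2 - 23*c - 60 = (c + 3)*(c^2 - c - 20) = (c + 3)*(c + 4)*(c - 5)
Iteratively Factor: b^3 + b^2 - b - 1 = (b - 1)*(b^2 + 2*b + 1) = (b - 1)*(b + 1)*(b + 1)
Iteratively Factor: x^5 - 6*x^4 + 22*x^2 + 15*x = (x - 3)*(x^4 - 3*x^3 - 9*x^2 - 5*x) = (x - 3)*(x + 1)*(x^3 - 4*x^2 - 5*x) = (x - 5)*(x - 3)*(x + 1)*(x^2 + x) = (x - 5)*(x - 3)*(x + 1)^2*(x)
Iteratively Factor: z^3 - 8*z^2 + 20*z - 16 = (z - 2)*(z^2 - 6*z + 8) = (z - 4)*(z - 2)*(z - 2)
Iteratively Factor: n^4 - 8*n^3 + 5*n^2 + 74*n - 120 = (n - 4)*(n^3 - 4*n^2 - 11*n + 30) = (n - 5)*(n - 4)*(n^2 + n - 6) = (n - 5)*(n - 4)*(n - 2)*(n + 3)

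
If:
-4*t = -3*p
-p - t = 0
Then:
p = 0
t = 0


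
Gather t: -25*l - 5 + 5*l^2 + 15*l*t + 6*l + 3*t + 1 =5*l^2 - 19*l + t*(15*l + 3) - 4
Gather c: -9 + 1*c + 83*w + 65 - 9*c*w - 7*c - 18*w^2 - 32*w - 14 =c*(-9*w - 6) - 18*w^2 + 51*w + 42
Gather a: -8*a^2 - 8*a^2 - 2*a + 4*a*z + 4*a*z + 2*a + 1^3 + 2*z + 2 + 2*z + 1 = -16*a^2 + 8*a*z + 4*z + 4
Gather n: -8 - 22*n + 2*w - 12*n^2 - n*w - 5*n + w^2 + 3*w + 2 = -12*n^2 + n*(-w - 27) + w^2 + 5*w - 6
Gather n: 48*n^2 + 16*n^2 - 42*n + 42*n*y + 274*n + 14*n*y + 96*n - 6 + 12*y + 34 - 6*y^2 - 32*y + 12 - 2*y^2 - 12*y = 64*n^2 + n*(56*y + 328) - 8*y^2 - 32*y + 40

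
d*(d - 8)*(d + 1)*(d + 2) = d^4 - 5*d^3 - 22*d^2 - 16*d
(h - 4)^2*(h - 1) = h^3 - 9*h^2 + 24*h - 16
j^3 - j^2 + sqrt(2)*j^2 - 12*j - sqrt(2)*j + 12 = (j - 1)*(j - 2*sqrt(2))*(j + 3*sqrt(2))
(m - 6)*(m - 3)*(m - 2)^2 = m^4 - 13*m^3 + 58*m^2 - 108*m + 72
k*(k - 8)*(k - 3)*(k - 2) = k^4 - 13*k^3 + 46*k^2 - 48*k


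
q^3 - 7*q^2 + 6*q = q*(q - 6)*(q - 1)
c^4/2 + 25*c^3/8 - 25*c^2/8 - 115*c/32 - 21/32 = (c/2 + 1/4)*(c - 3/2)*(c + 1/4)*(c + 7)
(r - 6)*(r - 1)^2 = r^3 - 8*r^2 + 13*r - 6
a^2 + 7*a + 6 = (a + 1)*(a + 6)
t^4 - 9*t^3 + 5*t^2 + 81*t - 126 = (t - 7)*(t - 3)*(t - 2)*(t + 3)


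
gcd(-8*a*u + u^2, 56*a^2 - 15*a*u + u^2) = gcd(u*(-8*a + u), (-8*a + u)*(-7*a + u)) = -8*a + u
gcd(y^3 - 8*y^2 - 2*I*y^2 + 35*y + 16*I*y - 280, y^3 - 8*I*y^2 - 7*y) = y - 7*I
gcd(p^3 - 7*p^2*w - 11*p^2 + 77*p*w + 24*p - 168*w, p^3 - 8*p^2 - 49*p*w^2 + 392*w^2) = p^2 - 7*p*w - 8*p + 56*w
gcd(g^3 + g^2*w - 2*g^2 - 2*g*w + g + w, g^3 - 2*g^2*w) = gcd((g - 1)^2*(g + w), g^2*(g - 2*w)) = 1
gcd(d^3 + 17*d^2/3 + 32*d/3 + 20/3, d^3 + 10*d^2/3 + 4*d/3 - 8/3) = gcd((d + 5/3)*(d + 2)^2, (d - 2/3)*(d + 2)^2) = d^2 + 4*d + 4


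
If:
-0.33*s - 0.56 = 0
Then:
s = -1.70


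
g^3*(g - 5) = g^4 - 5*g^3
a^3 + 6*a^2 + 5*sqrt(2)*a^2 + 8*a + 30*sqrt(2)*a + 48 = (a + 6)*(a + sqrt(2))*(a + 4*sqrt(2))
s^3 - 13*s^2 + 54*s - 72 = (s - 6)*(s - 4)*(s - 3)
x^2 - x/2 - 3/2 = (x - 3/2)*(x + 1)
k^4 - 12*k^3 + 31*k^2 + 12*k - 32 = (k - 8)*(k - 4)*(k - 1)*(k + 1)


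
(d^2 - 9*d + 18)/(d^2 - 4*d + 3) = (d - 6)/(d - 1)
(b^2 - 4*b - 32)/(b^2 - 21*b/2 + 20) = 2*(b + 4)/(2*b - 5)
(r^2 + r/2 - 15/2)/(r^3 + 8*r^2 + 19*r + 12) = (r - 5/2)/(r^2 + 5*r + 4)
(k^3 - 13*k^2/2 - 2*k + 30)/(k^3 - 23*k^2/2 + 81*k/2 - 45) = (k + 2)/(k - 3)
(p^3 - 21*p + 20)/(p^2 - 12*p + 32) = (p^2 + 4*p - 5)/(p - 8)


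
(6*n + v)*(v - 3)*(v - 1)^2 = 6*n*v^3 - 30*n*v^2 + 42*n*v - 18*n + v^4 - 5*v^3 + 7*v^2 - 3*v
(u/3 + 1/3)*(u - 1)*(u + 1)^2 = u^4/3 + 2*u^3/3 - 2*u/3 - 1/3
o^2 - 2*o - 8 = (o - 4)*(o + 2)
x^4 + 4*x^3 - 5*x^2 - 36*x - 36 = (x - 3)*(x + 2)^2*(x + 3)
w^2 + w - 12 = (w - 3)*(w + 4)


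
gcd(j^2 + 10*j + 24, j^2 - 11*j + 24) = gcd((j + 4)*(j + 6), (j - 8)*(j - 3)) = 1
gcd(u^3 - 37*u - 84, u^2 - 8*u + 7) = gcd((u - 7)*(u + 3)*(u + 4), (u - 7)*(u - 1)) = u - 7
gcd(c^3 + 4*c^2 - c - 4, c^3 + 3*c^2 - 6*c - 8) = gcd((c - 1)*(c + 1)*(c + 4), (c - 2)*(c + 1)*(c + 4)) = c^2 + 5*c + 4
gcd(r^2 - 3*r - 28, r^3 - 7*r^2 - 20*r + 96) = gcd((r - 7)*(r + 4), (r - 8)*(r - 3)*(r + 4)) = r + 4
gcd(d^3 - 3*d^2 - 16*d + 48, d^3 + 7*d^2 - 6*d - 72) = d^2 + d - 12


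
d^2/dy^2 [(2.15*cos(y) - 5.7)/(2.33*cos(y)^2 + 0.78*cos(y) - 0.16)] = (10.0943100812319*(1 - cos(y)^2)^2 - 0.92274678111588*cos(y)^5 + 3.92215734310818*cos(y)^3 + 6.43541080453466*cos(y)^2 - 4.48162935338034*cos(y) - 10.936175548173)/(1.0*cos(y)^2 + 0.334763948497854*cos(y) - 0.0686695278969958)^3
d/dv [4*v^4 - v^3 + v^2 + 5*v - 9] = 16*v^3 - 3*v^2 + 2*v + 5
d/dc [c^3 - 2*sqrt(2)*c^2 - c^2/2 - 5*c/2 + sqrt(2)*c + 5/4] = 3*c^2 - 4*sqrt(2)*c - c - 5/2 + sqrt(2)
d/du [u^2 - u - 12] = 2*u - 1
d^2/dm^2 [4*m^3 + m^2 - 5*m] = 24*m + 2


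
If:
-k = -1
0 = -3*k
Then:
No Solution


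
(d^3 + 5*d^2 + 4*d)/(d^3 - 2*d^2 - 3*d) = (d + 4)/(d - 3)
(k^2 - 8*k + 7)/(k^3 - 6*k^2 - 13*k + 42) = (k - 1)/(k^2 + k - 6)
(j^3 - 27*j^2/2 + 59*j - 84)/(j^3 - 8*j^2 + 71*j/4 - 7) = 2*(j - 6)/(2*j - 1)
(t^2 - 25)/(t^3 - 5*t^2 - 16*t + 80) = (t + 5)/(t^2 - 16)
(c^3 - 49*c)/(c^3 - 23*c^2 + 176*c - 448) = c*(c + 7)/(c^2 - 16*c + 64)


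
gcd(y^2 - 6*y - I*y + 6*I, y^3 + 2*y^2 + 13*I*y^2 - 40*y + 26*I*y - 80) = 1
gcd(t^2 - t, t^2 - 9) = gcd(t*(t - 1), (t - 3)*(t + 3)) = 1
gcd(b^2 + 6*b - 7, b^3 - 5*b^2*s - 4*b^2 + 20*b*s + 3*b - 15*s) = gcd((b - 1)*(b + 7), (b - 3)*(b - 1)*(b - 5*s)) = b - 1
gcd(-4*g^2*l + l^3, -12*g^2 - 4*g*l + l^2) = 2*g + l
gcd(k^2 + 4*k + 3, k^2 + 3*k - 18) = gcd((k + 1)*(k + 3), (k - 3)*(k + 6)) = 1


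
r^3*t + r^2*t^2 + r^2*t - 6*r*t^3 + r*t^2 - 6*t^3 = (r - 2*t)*(r + 3*t)*(r*t + t)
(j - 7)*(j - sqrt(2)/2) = j^2 - 7*j - sqrt(2)*j/2 + 7*sqrt(2)/2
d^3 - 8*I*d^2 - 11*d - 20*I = (d - 5*I)*(d - 4*I)*(d + I)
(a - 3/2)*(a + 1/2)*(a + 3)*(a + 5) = a^4 + 7*a^3 + 25*a^2/4 - 21*a - 45/4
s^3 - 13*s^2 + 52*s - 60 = (s - 6)*(s - 5)*(s - 2)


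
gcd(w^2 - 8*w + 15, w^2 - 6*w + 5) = w - 5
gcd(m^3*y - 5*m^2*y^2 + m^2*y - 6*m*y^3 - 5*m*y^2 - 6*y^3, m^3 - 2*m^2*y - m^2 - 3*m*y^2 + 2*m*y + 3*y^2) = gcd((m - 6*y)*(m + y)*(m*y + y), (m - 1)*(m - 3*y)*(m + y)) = m + y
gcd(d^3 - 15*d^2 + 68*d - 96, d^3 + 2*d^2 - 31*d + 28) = d - 4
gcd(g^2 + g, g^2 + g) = g^2 + g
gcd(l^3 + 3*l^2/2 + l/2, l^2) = l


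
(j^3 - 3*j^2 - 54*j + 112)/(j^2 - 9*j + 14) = (j^2 - j - 56)/(j - 7)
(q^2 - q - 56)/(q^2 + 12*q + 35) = (q - 8)/(q + 5)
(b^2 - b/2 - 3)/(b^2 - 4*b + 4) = (b + 3/2)/(b - 2)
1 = 1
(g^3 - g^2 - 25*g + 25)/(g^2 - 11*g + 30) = (g^2 + 4*g - 5)/(g - 6)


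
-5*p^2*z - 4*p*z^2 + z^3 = z*(-5*p + z)*(p + z)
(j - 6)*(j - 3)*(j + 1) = j^3 - 8*j^2 + 9*j + 18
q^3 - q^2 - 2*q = q*(q - 2)*(q + 1)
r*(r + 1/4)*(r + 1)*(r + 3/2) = r^4 + 11*r^3/4 + 17*r^2/8 + 3*r/8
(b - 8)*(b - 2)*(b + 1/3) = b^3 - 29*b^2/3 + 38*b/3 + 16/3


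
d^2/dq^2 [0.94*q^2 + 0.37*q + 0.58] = 1.88000000000000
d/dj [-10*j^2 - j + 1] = -20*j - 1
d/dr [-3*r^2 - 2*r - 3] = -6*r - 2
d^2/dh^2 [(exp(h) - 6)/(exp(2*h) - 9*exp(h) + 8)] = (exp(4*h) - 15*exp(3*h) + 114*exp(2*h) - 222*exp(h) - 368)*exp(h)/(exp(6*h) - 27*exp(5*h) + 267*exp(4*h) - 1161*exp(3*h) + 2136*exp(2*h) - 1728*exp(h) + 512)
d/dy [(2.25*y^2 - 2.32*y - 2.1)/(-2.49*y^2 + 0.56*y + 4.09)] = (-4.5168*y^2 + 7.947*y - 8.3128)/(6.2001*y^4 - 2.7888*y^3 - 20.0546*y^2 + 4.5808*y + 16.7281)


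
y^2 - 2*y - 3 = (y - 3)*(y + 1)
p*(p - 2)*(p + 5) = p^3 + 3*p^2 - 10*p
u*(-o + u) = -o*u + u^2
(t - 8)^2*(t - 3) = t^3 - 19*t^2 + 112*t - 192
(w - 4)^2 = w^2 - 8*w + 16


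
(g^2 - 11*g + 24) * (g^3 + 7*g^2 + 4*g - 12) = g^5 - 4*g^4 - 49*g^3 + 112*g^2 + 228*g - 288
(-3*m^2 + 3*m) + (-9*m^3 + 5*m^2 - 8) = -9*m^3 + 2*m^2 + 3*m - 8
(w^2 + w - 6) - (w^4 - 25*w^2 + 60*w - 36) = -w^4 + 26*w^2 - 59*w + 30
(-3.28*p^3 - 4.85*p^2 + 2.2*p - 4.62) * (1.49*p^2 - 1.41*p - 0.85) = -4.8872*p^5 - 2.6017*p^4 + 12.9045*p^3 - 5.8633*p^2 + 4.6442*p + 3.927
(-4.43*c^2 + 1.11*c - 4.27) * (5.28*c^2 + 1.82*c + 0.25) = -23.3904*c^4 - 2.2018*c^3 - 21.6329*c^2 - 7.4939*c - 1.0675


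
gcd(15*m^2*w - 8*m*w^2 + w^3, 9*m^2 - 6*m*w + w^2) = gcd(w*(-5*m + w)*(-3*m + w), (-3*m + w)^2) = -3*m + w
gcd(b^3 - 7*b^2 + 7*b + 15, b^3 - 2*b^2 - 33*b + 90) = b^2 - 8*b + 15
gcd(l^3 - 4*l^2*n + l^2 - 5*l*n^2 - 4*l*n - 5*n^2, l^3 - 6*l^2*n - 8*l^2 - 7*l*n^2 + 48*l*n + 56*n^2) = l + n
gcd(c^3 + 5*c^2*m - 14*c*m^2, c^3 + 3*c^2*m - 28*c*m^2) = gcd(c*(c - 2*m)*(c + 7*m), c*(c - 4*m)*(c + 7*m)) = c^2 + 7*c*m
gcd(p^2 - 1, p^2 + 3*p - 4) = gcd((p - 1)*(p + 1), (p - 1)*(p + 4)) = p - 1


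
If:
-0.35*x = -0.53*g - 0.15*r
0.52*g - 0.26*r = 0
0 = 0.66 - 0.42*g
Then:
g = 1.57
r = 3.14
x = 3.73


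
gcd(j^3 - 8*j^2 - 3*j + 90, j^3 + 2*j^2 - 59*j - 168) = j + 3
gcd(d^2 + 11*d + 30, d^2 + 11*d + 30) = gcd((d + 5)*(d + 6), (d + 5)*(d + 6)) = d^2 + 11*d + 30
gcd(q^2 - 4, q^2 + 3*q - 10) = q - 2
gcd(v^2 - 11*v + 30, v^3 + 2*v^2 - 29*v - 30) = v - 5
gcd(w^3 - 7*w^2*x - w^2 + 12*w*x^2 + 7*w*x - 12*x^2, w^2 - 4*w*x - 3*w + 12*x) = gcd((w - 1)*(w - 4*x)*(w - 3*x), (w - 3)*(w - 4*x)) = -w + 4*x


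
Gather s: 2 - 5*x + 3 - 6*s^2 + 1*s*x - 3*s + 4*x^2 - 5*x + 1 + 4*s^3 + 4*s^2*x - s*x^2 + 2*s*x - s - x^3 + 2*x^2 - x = 4*s^3 + s^2*(4*x - 6) + s*(-x^2 + 3*x - 4) - x^3 + 6*x^2 - 11*x + 6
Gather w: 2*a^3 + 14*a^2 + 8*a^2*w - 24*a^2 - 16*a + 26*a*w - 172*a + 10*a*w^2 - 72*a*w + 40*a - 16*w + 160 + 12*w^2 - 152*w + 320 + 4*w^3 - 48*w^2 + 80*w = 2*a^3 - 10*a^2 - 148*a + 4*w^3 + w^2*(10*a - 36) + w*(8*a^2 - 46*a - 88) + 480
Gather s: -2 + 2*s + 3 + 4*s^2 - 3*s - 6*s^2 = -2*s^2 - s + 1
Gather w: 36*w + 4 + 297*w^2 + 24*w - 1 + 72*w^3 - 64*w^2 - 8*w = 72*w^3 + 233*w^2 + 52*w + 3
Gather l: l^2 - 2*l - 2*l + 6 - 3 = l^2 - 4*l + 3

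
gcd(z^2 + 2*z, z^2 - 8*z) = z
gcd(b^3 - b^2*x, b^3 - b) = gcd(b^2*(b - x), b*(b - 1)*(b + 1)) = b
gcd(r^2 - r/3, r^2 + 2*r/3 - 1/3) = r - 1/3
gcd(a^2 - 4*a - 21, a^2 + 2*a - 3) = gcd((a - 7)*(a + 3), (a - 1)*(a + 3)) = a + 3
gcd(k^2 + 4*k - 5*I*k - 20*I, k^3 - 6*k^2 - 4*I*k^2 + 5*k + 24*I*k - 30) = k - 5*I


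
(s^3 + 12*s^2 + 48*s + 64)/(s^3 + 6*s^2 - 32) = (s + 4)/(s - 2)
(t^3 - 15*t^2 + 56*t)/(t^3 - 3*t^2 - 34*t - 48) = t*(t - 7)/(t^2 + 5*t + 6)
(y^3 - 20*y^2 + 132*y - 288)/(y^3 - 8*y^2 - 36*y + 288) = (y - 6)/(y + 6)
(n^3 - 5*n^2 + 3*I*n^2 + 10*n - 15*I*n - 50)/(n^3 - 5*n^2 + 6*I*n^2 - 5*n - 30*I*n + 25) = (n - 2*I)/(n + I)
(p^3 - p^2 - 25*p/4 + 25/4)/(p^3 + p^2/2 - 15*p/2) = (2*p^2 + 3*p - 5)/(2*p*(p + 3))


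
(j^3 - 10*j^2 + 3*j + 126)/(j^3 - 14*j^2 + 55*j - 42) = (j + 3)/(j - 1)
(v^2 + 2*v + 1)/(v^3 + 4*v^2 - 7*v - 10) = (v + 1)/(v^2 + 3*v - 10)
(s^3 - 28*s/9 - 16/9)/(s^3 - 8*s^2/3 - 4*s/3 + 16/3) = (s + 2/3)/(s - 2)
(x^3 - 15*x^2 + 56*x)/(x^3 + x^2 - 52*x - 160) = x*(x - 7)/(x^2 + 9*x + 20)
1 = 1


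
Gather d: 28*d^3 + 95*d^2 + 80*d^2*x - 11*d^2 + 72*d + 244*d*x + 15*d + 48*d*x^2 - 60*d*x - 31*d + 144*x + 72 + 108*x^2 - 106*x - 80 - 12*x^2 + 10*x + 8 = 28*d^3 + d^2*(80*x + 84) + d*(48*x^2 + 184*x + 56) + 96*x^2 + 48*x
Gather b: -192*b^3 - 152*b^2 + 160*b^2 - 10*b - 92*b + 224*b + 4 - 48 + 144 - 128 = -192*b^3 + 8*b^2 + 122*b - 28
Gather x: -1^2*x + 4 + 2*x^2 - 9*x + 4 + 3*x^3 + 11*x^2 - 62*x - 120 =3*x^3 + 13*x^2 - 72*x - 112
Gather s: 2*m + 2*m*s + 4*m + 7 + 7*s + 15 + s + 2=6*m + s*(2*m + 8) + 24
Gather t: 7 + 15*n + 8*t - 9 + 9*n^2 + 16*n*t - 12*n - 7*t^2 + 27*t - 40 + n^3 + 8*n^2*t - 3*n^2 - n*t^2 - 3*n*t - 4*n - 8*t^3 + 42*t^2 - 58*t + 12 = n^3 + 6*n^2 - n - 8*t^3 + t^2*(35 - n) + t*(8*n^2 + 13*n - 23) - 30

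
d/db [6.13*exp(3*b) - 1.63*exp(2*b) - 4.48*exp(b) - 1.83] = (18.39*exp(2*b) - 3.26*exp(b) - 4.48)*exp(b)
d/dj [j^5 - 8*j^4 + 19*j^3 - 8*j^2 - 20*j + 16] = 5*j^4 - 32*j^3 + 57*j^2 - 16*j - 20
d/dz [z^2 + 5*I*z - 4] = 2*z + 5*I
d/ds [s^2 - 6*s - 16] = 2*s - 6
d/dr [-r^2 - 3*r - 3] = -2*r - 3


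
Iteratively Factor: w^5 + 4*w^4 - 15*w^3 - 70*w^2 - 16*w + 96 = (w + 4)*(w^4 - 15*w^2 - 10*w + 24) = (w + 3)*(w + 4)*(w^3 - 3*w^2 - 6*w + 8) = (w - 1)*(w + 3)*(w + 4)*(w^2 - 2*w - 8) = (w - 4)*(w - 1)*(w + 3)*(w + 4)*(w + 2)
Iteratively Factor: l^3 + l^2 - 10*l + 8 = (l - 2)*(l^2 + 3*l - 4) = (l - 2)*(l - 1)*(l + 4)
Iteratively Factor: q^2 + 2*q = (q + 2)*(q)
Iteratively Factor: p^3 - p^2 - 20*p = (p - 5)*(p^2 + 4*p) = p*(p - 5)*(p + 4)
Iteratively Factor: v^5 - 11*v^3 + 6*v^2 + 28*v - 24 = (v + 2)*(v^4 - 2*v^3 - 7*v^2 + 20*v - 12) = (v - 1)*(v + 2)*(v^3 - v^2 - 8*v + 12) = (v - 1)*(v + 2)*(v + 3)*(v^2 - 4*v + 4) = (v - 2)*(v - 1)*(v + 2)*(v + 3)*(v - 2)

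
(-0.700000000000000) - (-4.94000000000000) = 4.24000000000000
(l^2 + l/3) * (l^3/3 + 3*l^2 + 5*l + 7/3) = l^5/3 + 28*l^4/9 + 6*l^3 + 4*l^2 + 7*l/9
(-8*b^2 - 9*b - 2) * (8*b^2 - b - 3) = -64*b^4 - 64*b^3 + 17*b^2 + 29*b + 6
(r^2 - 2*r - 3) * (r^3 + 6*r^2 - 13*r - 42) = r^5 + 4*r^4 - 28*r^3 - 34*r^2 + 123*r + 126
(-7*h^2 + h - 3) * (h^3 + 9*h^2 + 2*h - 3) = -7*h^5 - 62*h^4 - 8*h^3 - 4*h^2 - 9*h + 9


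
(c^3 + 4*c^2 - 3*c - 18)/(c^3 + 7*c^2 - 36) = (c + 3)/(c + 6)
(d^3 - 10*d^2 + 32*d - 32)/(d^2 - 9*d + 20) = (d^2 - 6*d + 8)/(d - 5)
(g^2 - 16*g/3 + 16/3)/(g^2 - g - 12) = (g - 4/3)/(g + 3)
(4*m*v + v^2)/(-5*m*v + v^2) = (4*m + v)/(-5*m + v)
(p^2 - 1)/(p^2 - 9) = (p^2 - 1)/(p^2 - 9)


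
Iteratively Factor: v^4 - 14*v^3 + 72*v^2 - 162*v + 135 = (v - 3)*(v^3 - 11*v^2 + 39*v - 45) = (v - 3)^2*(v^2 - 8*v + 15) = (v - 3)^3*(v - 5)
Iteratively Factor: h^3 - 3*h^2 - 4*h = (h)*(h^2 - 3*h - 4) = h*(h + 1)*(h - 4)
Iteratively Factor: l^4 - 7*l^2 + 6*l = (l - 1)*(l^3 + l^2 - 6*l) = l*(l - 1)*(l^2 + l - 6) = l*(l - 1)*(l + 3)*(l - 2)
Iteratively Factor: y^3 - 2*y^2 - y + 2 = (y - 2)*(y^2 - 1) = (y - 2)*(y + 1)*(y - 1)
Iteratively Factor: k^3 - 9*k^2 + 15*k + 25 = (k + 1)*(k^2 - 10*k + 25) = (k - 5)*(k + 1)*(k - 5)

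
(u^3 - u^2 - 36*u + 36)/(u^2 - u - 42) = (u^2 - 7*u + 6)/(u - 7)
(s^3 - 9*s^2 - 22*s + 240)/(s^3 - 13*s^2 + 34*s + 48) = (s + 5)/(s + 1)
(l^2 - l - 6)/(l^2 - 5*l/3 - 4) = 3*(l + 2)/(3*l + 4)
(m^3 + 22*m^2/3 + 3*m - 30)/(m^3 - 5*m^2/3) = 1 + 9/m + 18/m^2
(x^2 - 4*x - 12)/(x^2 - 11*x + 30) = (x + 2)/(x - 5)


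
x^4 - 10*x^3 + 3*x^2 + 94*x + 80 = (x - 8)*(x - 5)*(x + 1)*(x + 2)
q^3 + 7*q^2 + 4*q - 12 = (q - 1)*(q + 2)*(q + 6)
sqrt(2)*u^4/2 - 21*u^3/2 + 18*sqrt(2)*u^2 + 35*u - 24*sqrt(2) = (u - 8*sqrt(2))*(u - 3*sqrt(2))*(u - sqrt(2)/2)*(sqrt(2)*u/2 + 1)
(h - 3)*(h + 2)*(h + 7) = h^3 + 6*h^2 - 13*h - 42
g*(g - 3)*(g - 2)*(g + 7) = g^4 + 2*g^3 - 29*g^2 + 42*g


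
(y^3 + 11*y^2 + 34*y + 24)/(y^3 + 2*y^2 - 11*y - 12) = (y + 6)/(y - 3)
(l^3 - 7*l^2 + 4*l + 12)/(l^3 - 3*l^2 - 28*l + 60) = (l + 1)/(l + 5)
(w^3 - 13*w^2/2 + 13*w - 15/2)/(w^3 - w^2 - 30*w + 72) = (2*w^2 - 7*w + 5)/(2*(w^2 + 2*w - 24))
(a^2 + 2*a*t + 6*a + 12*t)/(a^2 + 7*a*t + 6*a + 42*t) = (a + 2*t)/(a + 7*t)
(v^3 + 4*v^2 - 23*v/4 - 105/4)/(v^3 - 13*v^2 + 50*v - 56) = (4*v^3 + 16*v^2 - 23*v - 105)/(4*(v^3 - 13*v^2 + 50*v - 56))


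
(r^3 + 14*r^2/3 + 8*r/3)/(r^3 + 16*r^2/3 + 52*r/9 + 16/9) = 3*r/(3*r + 2)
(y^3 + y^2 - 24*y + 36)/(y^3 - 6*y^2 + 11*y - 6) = (y + 6)/(y - 1)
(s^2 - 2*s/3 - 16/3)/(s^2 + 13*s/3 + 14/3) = (3*s - 8)/(3*s + 7)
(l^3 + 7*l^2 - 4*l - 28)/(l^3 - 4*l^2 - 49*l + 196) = (l^2 - 4)/(l^2 - 11*l + 28)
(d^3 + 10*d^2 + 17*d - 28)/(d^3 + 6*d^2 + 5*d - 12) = (d + 7)/(d + 3)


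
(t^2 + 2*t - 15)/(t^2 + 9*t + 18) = (t^2 + 2*t - 15)/(t^2 + 9*t + 18)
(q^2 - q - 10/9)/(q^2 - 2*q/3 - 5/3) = (q + 2/3)/(q + 1)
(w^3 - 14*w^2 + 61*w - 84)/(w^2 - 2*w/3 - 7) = 3*(w^2 - 11*w + 28)/(3*w + 7)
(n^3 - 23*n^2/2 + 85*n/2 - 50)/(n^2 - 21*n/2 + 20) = (n^2 - 9*n + 20)/(n - 8)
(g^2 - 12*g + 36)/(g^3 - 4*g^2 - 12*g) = (g - 6)/(g*(g + 2))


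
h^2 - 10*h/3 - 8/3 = (h - 4)*(h + 2/3)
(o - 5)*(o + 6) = o^2 + o - 30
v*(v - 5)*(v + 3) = v^3 - 2*v^2 - 15*v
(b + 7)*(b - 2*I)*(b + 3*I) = b^3 + 7*b^2 + I*b^2 + 6*b + 7*I*b + 42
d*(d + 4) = d^2 + 4*d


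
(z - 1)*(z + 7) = z^2 + 6*z - 7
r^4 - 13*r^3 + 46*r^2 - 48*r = r*(r - 8)*(r - 3)*(r - 2)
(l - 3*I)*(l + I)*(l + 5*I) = l^3 + 3*I*l^2 + 13*l + 15*I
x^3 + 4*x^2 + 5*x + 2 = (x + 1)^2*(x + 2)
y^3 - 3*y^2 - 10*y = y*(y - 5)*(y + 2)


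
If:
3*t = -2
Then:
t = -2/3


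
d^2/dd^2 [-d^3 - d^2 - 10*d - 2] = -6*d - 2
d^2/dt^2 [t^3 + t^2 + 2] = 6*t + 2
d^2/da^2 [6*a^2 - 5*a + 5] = 12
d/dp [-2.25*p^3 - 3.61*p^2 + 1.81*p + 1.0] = -6.75*p^2 - 7.22*p + 1.81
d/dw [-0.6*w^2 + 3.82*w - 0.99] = 3.82 - 1.2*w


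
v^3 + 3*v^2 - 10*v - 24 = (v - 3)*(v + 2)*(v + 4)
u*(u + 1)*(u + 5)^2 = u^4 + 11*u^3 + 35*u^2 + 25*u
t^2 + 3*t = t*(t + 3)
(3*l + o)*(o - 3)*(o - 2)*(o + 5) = 3*l*o^3 - 57*l*o + 90*l + o^4 - 19*o^2 + 30*o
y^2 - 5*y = y*(y - 5)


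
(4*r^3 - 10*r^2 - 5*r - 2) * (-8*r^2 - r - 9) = -32*r^5 + 76*r^4 + 14*r^3 + 111*r^2 + 47*r + 18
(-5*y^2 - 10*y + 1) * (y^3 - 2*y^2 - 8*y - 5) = -5*y^5 + 61*y^3 + 103*y^2 + 42*y - 5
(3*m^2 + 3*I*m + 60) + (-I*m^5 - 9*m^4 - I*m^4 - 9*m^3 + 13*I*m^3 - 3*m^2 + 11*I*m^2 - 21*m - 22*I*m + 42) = -I*m^5 - 9*m^4 - I*m^4 - 9*m^3 + 13*I*m^3 + 11*I*m^2 - 21*m - 19*I*m + 102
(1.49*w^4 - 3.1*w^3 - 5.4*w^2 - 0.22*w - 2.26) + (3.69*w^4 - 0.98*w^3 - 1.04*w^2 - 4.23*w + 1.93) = 5.18*w^4 - 4.08*w^3 - 6.44*w^2 - 4.45*w - 0.33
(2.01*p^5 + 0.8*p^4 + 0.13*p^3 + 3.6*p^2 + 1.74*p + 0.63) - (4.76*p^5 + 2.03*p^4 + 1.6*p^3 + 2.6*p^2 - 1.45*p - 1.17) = -2.75*p^5 - 1.23*p^4 - 1.47*p^3 + 1.0*p^2 + 3.19*p + 1.8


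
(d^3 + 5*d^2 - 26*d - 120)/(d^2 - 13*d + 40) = (d^2 + 10*d + 24)/(d - 8)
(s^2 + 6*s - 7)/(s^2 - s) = (s + 7)/s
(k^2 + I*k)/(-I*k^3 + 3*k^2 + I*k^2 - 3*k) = (-k - I)/(I*k^2 - 3*k - I*k + 3)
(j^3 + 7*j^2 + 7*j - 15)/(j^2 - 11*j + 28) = (j^3 + 7*j^2 + 7*j - 15)/(j^2 - 11*j + 28)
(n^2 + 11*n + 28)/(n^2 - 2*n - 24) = (n + 7)/(n - 6)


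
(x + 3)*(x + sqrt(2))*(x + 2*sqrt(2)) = x^3 + 3*x^2 + 3*sqrt(2)*x^2 + 4*x + 9*sqrt(2)*x + 12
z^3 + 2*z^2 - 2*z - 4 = (z + 2)*(z - sqrt(2))*(z + sqrt(2))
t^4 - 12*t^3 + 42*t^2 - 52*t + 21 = (t - 7)*(t - 3)*(t - 1)^2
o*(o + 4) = o^2 + 4*o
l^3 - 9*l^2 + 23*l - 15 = (l - 5)*(l - 3)*(l - 1)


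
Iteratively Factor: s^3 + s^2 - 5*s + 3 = (s - 1)*(s^2 + 2*s - 3) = (s - 1)*(s + 3)*(s - 1)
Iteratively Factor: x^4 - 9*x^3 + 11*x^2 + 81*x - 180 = (x - 4)*(x^3 - 5*x^2 - 9*x + 45) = (x - 4)*(x + 3)*(x^2 - 8*x + 15) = (x - 4)*(x - 3)*(x + 3)*(x - 5)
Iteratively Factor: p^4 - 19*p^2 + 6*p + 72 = (p + 4)*(p^3 - 4*p^2 - 3*p + 18) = (p + 2)*(p + 4)*(p^2 - 6*p + 9) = (p - 3)*(p + 2)*(p + 4)*(p - 3)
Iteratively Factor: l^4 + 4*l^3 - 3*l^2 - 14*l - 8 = (l + 1)*(l^3 + 3*l^2 - 6*l - 8) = (l + 1)^2*(l^2 + 2*l - 8) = (l - 2)*(l + 1)^2*(l + 4)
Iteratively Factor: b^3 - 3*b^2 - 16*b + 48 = (b - 4)*(b^2 + b - 12) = (b - 4)*(b - 3)*(b + 4)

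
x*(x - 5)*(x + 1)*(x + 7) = x^4 + 3*x^3 - 33*x^2 - 35*x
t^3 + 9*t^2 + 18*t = t*(t + 3)*(t + 6)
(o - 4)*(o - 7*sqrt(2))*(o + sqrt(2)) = o^3 - 6*sqrt(2)*o^2 - 4*o^2 - 14*o + 24*sqrt(2)*o + 56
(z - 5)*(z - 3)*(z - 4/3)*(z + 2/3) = z^4 - 26*z^3/3 + 175*z^2/9 - 26*z/9 - 40/3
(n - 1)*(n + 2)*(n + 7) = n^3 + 8*n^2 + 5*n - 14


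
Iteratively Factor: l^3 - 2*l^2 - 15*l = (l - 5)*(l^2 + 3*l) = l*(l - 5)*(l + 3)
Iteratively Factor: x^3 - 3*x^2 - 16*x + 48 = (x - 3)*(x^2 - 16) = (x - 4)*(x - 3)*(x + 4)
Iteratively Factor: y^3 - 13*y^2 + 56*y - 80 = (y - 4)*(y^2 - 9*y + 20) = (y - 5)*(y - 4)*(y - 4)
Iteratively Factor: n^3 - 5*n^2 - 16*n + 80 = (n - 5)*(n^2 - 16) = (n - 5)*(n + 4)*(n - 4)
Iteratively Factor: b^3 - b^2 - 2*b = (b - 2)*(b^2 + b) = b*(b - 2)*(b + 1)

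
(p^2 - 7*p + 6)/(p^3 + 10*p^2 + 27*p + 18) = (p^2 - 7*p + 6)/(p^3 + 10*p^2 + 27*p + 18)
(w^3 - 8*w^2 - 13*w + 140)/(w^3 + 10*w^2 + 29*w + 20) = (w^2 - 12*w + 35)/(w^2 + 6*w + 5)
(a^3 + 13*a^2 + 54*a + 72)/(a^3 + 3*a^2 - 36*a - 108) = (a + 4)/(a - 6)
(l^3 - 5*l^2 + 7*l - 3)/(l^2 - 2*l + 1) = l - 3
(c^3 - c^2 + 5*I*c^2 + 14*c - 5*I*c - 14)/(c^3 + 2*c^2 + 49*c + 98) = (c^2 - c*(1 + 2*I) + 2*I)/(c^2 + c*(2 - 7*I) - 14*I)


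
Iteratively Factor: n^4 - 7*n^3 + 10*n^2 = (n)*(n^3 - 7*n^2 + 10*n) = n*(n - 2)*(n^2 - 5*n) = n*(n - 5)*(n - 2)*(n)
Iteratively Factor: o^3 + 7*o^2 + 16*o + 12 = (o + 3)*(o^2 + 4*o + 4) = (o + 2)*(o + 3)*(o + 2)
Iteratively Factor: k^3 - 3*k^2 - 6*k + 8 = (k - 4)*(k^2 + k - 2) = (k - 4)*(k + 2)*(k - 1)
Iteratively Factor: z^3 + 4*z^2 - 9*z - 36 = (z + 4)*(z^2 - 9) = (z + 3)*(z + 4)*(z - 3)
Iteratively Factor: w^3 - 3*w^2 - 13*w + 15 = (w - 1)*(w^2 - 2*w - 15) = (w - 1)*(w + 3)*(w - 5)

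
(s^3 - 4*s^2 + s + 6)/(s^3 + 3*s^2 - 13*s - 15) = (s - 2)/(s + 5)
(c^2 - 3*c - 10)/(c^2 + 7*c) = (c^2 - 3*c - 10)/(c*(c + 7))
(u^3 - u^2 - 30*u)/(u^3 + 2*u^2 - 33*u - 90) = u/(u + 3)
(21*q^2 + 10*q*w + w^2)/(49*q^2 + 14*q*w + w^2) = (3*q + w)/(7*q + w)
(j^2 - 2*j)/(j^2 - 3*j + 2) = j/(j - 1)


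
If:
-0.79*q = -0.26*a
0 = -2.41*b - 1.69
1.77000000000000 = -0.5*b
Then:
No Solution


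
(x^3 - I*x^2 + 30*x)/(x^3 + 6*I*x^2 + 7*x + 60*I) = x*(x - 6*I)/(x^2 + I*x + 12)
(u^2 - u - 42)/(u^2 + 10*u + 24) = (u - 7)/(u + 4)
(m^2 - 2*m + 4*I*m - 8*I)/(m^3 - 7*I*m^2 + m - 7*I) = (m^2 + m*(-2 + 4*I) - 8*I)/(m^3 - 7*I*m^2 + m - 7*I)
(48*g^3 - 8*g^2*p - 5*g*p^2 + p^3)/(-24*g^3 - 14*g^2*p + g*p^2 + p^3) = (-4*g + p)/(2*g + p)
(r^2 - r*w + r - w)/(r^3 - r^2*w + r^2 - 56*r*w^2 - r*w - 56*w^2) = (r - w)/(r^2 - r*w - 56*w^2)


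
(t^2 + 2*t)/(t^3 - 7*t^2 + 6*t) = (t + 2)/(t^2 - 7*t + 6)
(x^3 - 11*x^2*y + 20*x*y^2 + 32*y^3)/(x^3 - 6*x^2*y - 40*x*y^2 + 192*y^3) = (x + y)/(x + 6*y)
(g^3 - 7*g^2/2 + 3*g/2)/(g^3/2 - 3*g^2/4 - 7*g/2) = 2*(-2*g^2 + 7*g - 3)/(-2*g^2 + 3*g + 14)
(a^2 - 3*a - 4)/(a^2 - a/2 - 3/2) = 2*(a - 4)/(2*a - 3)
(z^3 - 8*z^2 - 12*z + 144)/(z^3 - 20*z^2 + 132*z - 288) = (z + 4)/(z - 8)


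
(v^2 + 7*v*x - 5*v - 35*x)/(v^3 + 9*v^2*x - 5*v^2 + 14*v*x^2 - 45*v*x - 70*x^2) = 1/(v + 2*x)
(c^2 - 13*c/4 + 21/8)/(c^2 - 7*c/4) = (c - 3/2)/c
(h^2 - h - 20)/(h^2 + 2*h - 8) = (h - 5)/(h - 2)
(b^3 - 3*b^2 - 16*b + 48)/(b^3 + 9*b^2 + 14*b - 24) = (b^2 - 7*b + 12)/(b^2 + 5*b - 6)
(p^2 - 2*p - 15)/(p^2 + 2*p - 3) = (p - 5)/(p - 1)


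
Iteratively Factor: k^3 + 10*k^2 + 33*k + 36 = (k + 3)*(k^2 + 7*k + 12) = (k + 3)^2*(k + 4)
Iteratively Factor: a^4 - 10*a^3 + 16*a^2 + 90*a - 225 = (a - 5)*(a^3 - 5*a^2 - 9*a + 45) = (a - 5)*(a - 3)*(a^2 - 2*a - 15) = (a - 5)^2*(a - 3)*(a + 3)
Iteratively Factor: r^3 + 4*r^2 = (r)*(r^2 + 4*r) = r^2*(r + 4)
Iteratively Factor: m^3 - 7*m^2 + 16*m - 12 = (m - 3)*(m^2 - 4*m + 4) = (m - 3)*(m - 2)*(m - 2)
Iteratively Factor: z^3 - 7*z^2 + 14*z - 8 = (z - 2)*(z^2 - 5*z + 4) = (z - 2)*(z - 1)*(z - 4)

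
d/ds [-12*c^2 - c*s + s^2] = -c + 2*s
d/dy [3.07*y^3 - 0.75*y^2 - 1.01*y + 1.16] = 9.21*y^2 - 1.5*y - 1.01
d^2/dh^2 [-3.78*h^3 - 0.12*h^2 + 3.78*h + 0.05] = -22.68*h - 0.24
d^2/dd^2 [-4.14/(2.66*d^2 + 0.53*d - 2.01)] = (58.585968*d^2 + 11.673144*d - 4.14*(5.32*d + 0.53)*(10.64*d + 1.06) - 44.269848)/(2.66*d^2 + 0.53*d - 2.01)^3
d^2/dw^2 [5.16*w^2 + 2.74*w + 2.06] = 10.3200000000000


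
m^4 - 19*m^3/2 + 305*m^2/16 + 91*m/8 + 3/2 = (m - 6)*(m - 4)*(m + 1/4)^2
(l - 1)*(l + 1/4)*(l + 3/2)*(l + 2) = l^4 + 11*l^3/4 + l^2/8 - 25*l/8 - 3/4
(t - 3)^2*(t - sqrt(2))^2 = t^4 - 6*t^3 - 2*sqrt(2)*t^3 + 11*t^2 + 12*sqrt(2)*t^2 - 18*sqrt(2)*t - 12*t + 18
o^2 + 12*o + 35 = (o + 5)*(o + 7)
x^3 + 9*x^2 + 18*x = x*(x + 3)*(x + 6)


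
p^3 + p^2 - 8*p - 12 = (p - 3)*(p + 2)^2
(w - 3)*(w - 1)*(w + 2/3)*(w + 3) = w^4 - w^3/3 - 29*w^2/3 + 3*w + 6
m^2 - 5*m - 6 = (m - 6)*(m + 1)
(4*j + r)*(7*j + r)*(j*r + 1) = 28*j^3*r + 11*j^2*r^2 + 28*j^2 + j*r^3 + 11*j*r + r^2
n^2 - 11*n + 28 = (n - 7)*(n - 4)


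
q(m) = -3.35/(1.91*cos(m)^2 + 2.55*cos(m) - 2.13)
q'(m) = -3.35*(3.82*sin(m)*cos(m) + 2.55*sin(m))/(1.91*cos(m)^2 + 2.55*cos(m) - 2.13)^2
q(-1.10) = 5.77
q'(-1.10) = 37.96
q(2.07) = 1.15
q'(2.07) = -0.25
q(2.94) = 1.20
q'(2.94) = 0.10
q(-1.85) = 1.25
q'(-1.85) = 0.67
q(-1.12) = 5.10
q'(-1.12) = 29.49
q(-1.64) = 1.46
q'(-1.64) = 1.45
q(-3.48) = 1.18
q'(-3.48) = 0.15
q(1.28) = 2.70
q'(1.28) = -7.59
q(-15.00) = 1.13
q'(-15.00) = -0.09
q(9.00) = 1.17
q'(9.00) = 0.16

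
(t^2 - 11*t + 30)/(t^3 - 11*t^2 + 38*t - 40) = (t - 6)/(t^2 - 6*t + 8)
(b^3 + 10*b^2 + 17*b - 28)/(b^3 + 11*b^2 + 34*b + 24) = (b^2 + 6*b - 7)/(b^2 + 7*b + 6)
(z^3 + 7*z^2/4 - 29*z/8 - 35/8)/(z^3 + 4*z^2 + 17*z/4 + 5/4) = (4*z - 7)/(2*(2*z + 1))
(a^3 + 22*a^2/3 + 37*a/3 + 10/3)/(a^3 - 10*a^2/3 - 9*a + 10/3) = (3*a^2 + 16*a + 5)/(3*a^2 - 16*a + 5)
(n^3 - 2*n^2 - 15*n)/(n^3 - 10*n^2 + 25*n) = (n + 3)/(n - 5)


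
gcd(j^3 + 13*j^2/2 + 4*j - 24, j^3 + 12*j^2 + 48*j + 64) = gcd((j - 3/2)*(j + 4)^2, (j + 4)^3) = j^2 + 8*j + 16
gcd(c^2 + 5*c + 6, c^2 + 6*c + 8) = c + 2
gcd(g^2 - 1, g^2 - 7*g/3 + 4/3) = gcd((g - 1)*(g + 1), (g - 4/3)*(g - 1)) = g - 1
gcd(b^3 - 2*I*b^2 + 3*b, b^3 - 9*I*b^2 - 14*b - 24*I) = b + I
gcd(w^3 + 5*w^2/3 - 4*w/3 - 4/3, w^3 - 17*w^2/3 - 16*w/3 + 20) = w + 2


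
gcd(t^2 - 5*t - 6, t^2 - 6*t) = t - 6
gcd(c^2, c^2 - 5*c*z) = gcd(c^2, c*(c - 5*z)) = c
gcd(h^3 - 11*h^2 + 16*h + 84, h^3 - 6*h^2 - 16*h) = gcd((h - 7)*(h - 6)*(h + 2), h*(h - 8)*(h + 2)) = h + 2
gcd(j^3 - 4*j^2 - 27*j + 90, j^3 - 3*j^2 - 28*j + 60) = j^2 - j - 30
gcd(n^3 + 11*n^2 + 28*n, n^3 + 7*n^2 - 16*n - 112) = n^2 + 11*n + 28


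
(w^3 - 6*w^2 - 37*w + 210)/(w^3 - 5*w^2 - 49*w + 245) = (w + 6)/(w + 7)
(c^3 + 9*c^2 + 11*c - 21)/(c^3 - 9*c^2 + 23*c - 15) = (c^2 + 10*c + 21)/(c^2 - 8*c + 15)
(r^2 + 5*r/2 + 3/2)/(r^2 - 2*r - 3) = (r + 3/2)/(r - 3)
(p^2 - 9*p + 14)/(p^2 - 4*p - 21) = (p - 2)/(p + 3)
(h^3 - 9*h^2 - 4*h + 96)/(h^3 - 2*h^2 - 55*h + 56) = (h^2 - h - 12)/(h^2 + 6*h - 7)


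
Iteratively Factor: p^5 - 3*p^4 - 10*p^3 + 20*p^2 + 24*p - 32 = (p - 1)*(p^4 - 2*p^3 - 12*p^2 + 8*p + 32) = (p - 2)*(p - 1)*(p^3 - 12*p - 16) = (p - 4)*(p - 2)*(p - 1)*(p^2 + 4*p + 4) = (p - 4)*(p - 2)*(p - 1)*(p + 2)*(p + 2)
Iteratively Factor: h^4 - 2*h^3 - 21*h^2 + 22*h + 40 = (h + 1)*(h^3 - 3*h^2 - 18*h + 40) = (h + 1)*(h + 4)*(h^2 - 7*h + 10) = (h - 2)*(h + 1)*(h + 4)*(h - 5)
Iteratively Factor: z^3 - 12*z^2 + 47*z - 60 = (z - 5)*(z^2 - 7*z + 12) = (z - 5)*(z - 3)*(z - 4)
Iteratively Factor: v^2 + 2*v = (v)*(v + 2)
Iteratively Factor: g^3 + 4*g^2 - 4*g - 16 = (g + 2)*(g^2 + 2*g - 8) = (g + 2)*(g + 4)*(g - 2)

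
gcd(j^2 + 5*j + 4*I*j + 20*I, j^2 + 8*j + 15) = j + 5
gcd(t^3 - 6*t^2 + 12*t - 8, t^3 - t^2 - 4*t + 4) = t - 2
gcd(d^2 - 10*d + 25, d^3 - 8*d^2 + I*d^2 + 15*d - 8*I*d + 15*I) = d - 5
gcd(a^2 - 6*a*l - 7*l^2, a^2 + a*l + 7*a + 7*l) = a + l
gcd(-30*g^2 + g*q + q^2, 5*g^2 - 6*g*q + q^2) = -5*g + q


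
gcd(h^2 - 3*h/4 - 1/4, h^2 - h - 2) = 1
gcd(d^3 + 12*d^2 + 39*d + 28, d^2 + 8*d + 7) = d^2 + 8*d + 7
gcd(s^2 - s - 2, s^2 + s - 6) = s - 2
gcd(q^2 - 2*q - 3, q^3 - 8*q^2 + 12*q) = 1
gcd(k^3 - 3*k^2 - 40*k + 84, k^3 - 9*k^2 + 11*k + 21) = k - 7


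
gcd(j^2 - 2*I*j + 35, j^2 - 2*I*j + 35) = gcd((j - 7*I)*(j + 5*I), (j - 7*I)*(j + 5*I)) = j^2 - 2*I*j + 35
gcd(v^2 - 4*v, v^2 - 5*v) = v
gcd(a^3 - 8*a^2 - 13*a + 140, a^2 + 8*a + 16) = a + 4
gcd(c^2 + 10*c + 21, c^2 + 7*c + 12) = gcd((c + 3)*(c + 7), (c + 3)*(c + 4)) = c + 3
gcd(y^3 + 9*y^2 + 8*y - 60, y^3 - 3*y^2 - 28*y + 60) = y^2 + 3*y - 10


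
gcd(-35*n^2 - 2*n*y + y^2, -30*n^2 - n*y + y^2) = 5*n + y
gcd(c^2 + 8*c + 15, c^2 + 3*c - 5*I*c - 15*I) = c + 3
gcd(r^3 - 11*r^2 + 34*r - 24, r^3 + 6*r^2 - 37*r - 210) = r - 6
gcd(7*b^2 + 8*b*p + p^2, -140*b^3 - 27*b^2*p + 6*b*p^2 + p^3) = 7*b + p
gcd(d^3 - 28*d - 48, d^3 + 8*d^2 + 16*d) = d + 4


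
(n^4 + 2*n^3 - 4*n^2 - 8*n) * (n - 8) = n^5 - 6*n^4 - 20*n^3 + 24*n^2 + 64*n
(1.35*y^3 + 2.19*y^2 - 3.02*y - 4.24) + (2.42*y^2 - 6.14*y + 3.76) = 1.35*y^3 + 4.61*y^2 - 9.16*y - 0.48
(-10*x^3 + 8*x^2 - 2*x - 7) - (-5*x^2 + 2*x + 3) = -10*x^3 + 13*x^2 - 4*x - 10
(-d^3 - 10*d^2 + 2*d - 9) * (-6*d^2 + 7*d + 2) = 6*d^5 + 53*d^4 - 84*d^3 + 48*d^2 - 59*d - 18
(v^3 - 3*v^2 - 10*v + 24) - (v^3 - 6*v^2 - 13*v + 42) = 3*v^2 + 3*v - 18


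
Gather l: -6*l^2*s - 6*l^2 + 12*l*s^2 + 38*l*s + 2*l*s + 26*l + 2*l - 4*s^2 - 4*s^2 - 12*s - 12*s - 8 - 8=l^2*(-6*s - 6) + l*(12*s^2 + 40*s + 28) - 8*s^2 - 24*s - 16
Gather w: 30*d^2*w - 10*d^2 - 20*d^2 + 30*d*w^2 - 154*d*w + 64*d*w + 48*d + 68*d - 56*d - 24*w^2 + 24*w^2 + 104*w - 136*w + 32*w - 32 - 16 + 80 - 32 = -30*d^2 + 30*d*w^2 + 60*d + w*(30*d^2 - 90*d)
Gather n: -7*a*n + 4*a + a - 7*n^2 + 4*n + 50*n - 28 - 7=5*a - 7*n^2 + n*(54 - 7*a) - 35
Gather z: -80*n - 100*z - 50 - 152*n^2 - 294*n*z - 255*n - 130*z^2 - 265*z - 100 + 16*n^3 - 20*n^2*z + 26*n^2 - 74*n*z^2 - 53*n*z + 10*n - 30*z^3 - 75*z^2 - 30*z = 16*n^3 - 126*n^2 - 325*n - 30*z^3 + z^2*(-74*n - 205) + z*(-20*n^2 - 347*n - 395) - 150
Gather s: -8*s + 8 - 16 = -8*s - 8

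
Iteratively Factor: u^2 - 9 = (u + 3)*(u - 3)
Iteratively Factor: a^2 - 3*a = (a - 3)*(a)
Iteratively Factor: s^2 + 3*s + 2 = (s + 2)*(s + 1)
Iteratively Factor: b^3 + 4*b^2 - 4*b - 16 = (b - 2)*(b^2 + 6*b + 8) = (b - 2)*(b + 4)*(b + 2)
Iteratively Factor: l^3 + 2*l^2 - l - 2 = (l + 2)*(l^2 - 1) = (l - 1)*(l + 2)*(l + 1)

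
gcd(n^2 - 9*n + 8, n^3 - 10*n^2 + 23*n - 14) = n - 1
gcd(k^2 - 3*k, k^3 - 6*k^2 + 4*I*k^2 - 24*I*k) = k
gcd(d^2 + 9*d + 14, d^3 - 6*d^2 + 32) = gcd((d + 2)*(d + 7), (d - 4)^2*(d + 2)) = d + 2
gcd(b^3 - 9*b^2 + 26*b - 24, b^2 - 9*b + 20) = b - 4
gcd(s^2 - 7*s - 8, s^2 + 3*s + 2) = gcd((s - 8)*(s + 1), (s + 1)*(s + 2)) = s + 1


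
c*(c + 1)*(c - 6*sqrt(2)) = c^3 - 6*sqrt(2)*c^2 + c^2 - 6*sqrt(2)*c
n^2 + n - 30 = (n - 5)*(n + 6)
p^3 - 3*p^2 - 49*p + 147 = (p - 7)*(p - 3)*(p + 7)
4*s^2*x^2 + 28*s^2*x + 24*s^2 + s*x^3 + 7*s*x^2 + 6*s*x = (4*s + x)*(x + 6)*(s*x + s)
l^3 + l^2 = l^2*(l + 1)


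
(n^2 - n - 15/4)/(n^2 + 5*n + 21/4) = (2*n - 5)/(2*n + 7)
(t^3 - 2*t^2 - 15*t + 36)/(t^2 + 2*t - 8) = (t^2 - 6*t + 9)/(t - 2)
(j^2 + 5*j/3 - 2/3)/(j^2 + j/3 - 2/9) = 3*(j + 2)/(3*j + 2)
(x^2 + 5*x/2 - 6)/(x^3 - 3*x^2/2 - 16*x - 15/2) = (-2*x^2 - 5*x + 12)/(-2*x^3 + 3*x^2 + 32*x + 15)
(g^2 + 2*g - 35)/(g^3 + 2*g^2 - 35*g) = 1/g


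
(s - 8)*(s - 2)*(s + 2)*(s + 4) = s^4 - 4*s^3 - 36*s^2 + 16*s + 128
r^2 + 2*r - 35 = (r - 5)*(r + 7)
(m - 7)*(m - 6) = m^2 - 13*m + 42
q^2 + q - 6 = (q - 2)*(q + 3)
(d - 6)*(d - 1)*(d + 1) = d^3 - 6*d^2 - d + 6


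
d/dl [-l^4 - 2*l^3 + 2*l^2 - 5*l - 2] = -4*l^3 - 6*l^2 + 4*l - 5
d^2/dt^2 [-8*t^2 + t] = -16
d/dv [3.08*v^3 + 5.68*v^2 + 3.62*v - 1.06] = 9.24*v^2 + 11.36*v + 3.62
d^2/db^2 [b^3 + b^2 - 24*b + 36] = 6*b + 2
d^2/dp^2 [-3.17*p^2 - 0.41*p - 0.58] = -6.34000000000000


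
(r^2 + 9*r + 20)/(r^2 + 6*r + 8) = (r + 5)/(r + 2)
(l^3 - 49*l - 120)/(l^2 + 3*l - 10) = (l^2 - 5*l - 24)/(l - 2)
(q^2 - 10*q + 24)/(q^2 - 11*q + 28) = (q - 6)/(q - 7)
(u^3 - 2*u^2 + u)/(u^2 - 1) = u*(u - 1)/(u + 1)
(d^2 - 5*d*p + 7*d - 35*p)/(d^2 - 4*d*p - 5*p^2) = (d + 7)/(d + p)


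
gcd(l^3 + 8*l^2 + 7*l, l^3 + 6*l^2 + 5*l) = l^2 + l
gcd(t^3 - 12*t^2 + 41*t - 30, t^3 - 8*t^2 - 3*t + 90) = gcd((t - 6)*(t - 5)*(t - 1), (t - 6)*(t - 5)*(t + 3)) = t^2 - 11*t + 30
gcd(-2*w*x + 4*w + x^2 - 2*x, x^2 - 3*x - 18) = 1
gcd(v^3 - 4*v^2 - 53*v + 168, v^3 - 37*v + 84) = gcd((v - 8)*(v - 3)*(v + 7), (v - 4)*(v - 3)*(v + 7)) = v^2 + 4*v - 21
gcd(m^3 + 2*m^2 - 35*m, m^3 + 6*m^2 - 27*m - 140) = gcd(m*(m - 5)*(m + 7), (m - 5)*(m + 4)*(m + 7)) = m^2 + 2*m - 35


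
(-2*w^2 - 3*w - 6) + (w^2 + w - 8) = -w^2 - 2*w - 14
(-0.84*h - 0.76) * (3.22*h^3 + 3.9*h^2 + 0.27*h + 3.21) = -2.7048*h^4 - 5.7232*h^3 - 3.1908*h^2 - 2.9016*h - 2.4396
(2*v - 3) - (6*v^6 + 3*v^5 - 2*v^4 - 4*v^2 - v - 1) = -6*v^6 - 3*v^5 + 2*v^4 + 4*v^2 + 3*v - 2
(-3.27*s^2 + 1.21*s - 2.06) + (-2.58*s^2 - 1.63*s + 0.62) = -5.85*s^2 - 0.42*s - 1.44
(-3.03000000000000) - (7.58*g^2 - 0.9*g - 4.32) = -7.58*g^2 + 0.9*g + 1.29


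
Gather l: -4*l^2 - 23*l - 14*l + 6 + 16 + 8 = -4*l^2 - 37*l + 30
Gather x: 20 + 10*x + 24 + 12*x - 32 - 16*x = 6*x + 12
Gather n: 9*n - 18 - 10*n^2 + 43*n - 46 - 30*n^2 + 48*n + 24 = -40*n^2 + 100*n - 40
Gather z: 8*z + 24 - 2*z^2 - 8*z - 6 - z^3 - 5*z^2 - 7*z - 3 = -z^3 - 7*z^2 - 7*z + 15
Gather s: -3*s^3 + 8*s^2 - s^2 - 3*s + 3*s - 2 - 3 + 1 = -3*s^3 + 7*s^2 - 4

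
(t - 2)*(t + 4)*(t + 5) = t^3 + 7*t^2 + 2*t - 40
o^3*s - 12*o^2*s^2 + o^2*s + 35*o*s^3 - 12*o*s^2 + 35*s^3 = (o - 7*s)*(o - 5*s)*(o*s + s)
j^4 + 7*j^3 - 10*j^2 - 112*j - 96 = (j - 4)*(j + 1)*(j + 4)*(j + 6)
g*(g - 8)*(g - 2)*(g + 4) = g^4 - 6*g^3 - 24*g^2 + 64*g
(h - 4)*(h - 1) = h^2 - 5*h + 4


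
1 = 1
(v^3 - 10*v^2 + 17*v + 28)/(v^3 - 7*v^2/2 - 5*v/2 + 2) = 2*(v - 7)/(2*v - 1)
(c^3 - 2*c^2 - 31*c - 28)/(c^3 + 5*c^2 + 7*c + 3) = (c^2 - 3*c - 28)/(c^2 + 4*c + 3)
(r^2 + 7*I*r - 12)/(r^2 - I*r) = (r^2 + 7*I*r - 12)/(r*(r - I))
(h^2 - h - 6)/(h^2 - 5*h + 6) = (h + 2)/(h - 2)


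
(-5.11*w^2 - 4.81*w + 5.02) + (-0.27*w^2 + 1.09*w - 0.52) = -5.38*w^2 - 3.72*w + 4.5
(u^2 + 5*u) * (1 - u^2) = -u^4 - 5*u^3 + u^2 + 5*u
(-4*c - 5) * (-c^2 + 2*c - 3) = 4*c^3 - 3*c^2 + 2*c + 15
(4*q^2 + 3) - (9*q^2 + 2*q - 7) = -5*q^2 - 2*q + 10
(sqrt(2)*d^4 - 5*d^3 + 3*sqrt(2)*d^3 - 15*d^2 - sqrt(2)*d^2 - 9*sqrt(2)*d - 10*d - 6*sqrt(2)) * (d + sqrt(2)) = sqrt(2)*d^5 - 3*d^4 + 3*sqrt(2)*d^4 - 9*d^3 - 6*sqrt(2)*d^3 - 24*sqrt(2)*d^2 - 12*d^2 - 16*sqrt(2)*d - 18*d - 12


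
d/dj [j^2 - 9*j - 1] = 2*j - 9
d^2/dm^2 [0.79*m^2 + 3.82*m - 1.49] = 1.58000000000000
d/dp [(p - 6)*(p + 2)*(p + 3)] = 3*p^2 - 2*p - 24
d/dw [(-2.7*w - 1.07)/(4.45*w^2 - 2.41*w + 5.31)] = (12.015*w^2 + 9.523*w - 16.9157)/(19.8025*w^4 - 21.449*w^3 + 53.0671*w^2 - 25.5942*w + 28.1961)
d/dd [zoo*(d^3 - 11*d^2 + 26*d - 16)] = zoo*(d^2 + d + 1)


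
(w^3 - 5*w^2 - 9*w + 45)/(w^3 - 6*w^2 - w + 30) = (w + 3)/(w + 2)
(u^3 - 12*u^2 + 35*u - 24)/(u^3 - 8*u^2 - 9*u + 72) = (u - 1)/(u + 3)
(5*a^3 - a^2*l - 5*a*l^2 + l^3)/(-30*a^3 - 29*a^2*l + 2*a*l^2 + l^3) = (-a + l)/(6*a + l)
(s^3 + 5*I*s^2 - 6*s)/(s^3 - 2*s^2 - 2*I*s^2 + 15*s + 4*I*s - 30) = s*(s + 2*I)/(s^2 - s*(2 + 5*I) + 10*I)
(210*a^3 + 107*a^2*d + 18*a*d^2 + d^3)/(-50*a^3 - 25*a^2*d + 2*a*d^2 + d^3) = (-42*a^2 - 13*a*d - d^2)/(10*a^2 + 3*a*d - d^2)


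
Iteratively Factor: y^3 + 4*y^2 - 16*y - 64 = (y + 4)*(y^2 - 16) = (y - 4)*(y + 4)*(y + 4)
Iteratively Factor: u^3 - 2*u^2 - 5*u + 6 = (u + 2)*(u^2 - 4*u + 3) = (u - 1)*(u + 2)*(u - 3)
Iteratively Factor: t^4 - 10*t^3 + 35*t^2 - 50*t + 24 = (t - 4)*(t^3 - 6*t^2 + 11*t - 6) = (t - 4)*(t - 3)*(t^2 - 3*t + 2) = (t - 4)*(t - 3)*(t - 2)*(t - 1)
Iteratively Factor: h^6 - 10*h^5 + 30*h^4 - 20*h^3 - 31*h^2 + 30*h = (h - 5)*(h^5 - 5*h^4 + 5*h^3 + 5*h^2 - 6*h) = (h - 5)*(h + 1)*(h^4 - 6*h^3 + 11*h^2 - 6*h) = (h - 5)*(h - 3)*(h + 1)*(h^3 - 3*h^2 + 2*h) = (h - 5)*(h - 3)*(h - 2)*(h + 1)*(h^2 - h) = h*(h - 5)*(h - 3)*(h - 2)*(h + 1)*(h - 1)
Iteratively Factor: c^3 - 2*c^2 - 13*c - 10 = (c + 1)*(c^2 - 3*c - 10) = (c - 5)*(c + 1)*(c + 2)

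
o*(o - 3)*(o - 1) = o^3 - 4*o^2 + 3*o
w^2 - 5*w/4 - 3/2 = (w - 2)*(w + 3/4)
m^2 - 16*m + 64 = (m - 8)^2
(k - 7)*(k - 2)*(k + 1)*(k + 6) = k^4 - 2*k^3 - 43*k^2 + 44*k + 84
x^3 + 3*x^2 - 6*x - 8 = (x - 2)*(x + 1)*(x + 4)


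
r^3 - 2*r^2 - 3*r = r*(r - 3)*(r + 1)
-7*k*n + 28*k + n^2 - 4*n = (-7*k + n)*(n - 4)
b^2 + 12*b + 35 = (b + 5)*(b + 7)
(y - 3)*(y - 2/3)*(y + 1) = y^3 - 8*y^2/3 - 5*y/3 + 2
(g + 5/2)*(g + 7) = g^2 + 19*g/2 + 35/2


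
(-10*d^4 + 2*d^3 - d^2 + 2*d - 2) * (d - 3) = -10*d^5 + 32*d^4 - 7*d^3 + 5*d^2 - 8*d + 6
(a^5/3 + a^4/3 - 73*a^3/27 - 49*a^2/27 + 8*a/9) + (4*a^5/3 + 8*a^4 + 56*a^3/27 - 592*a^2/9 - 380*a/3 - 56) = 5*a^5/3 + 25*a^4/3 - 17*a^3/27 - 1825*a^2/27 - 1132*a/9 - 56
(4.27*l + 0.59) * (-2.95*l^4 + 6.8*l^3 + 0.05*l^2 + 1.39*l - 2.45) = -12.5965*l^5 + 27.2955*l^4 + 4.2255*l^3 + 5.9648*l^2 - 9.6414*l - 1.4455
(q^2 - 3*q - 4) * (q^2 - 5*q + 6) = q^4 - 8*q^3 + 17*q^2 + 2*q - 24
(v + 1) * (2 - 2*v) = 2 - 2*v^2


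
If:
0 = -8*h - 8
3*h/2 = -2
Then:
No Solution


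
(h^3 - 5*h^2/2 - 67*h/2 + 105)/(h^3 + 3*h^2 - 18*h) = (2*h^2 - 17*h + 35)/(2*h*(h - 3))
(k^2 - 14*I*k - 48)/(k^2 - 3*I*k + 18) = (k - 8*I)/(k + 3*I)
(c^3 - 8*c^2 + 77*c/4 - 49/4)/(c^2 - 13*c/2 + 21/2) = (2*c^2 - 9*c + 7)/(2*(c - 3))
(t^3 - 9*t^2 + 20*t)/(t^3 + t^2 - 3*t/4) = 4*(t^2 - 9*t + 20)/(4*t^2 + 4*t - 3)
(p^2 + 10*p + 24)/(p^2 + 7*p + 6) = (p + 4)/(p + 1)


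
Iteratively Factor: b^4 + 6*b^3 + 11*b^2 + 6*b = (b + 1)*(b^3 + 5*b^2 + 6*b) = b*(b + 1)*(b^2 + 5*b + 6) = b*(b + 1)*(b + 2)*(b + 3)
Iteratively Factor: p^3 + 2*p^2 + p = (p + 1)*(p^2 + p) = (p + 1)^2*(p)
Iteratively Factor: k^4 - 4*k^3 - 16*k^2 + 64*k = (k + 4)*(k^3 - 8*k^2 + 16*k) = (k - 4)*(k + 4)*(k^2 - 4*k) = k*(k - 4)*(k + 4)*(k - 4)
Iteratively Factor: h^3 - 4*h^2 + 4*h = (h - 2)*(h^2 - 2*h) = h*(h - 2)*(h - 2)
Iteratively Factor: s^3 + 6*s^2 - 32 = (s + 4)*(s^2 + 2*s - 8) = (s - 2)*(s + 4)*(s + 4)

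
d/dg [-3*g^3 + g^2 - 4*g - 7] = -9*g^2 + 2*g - 4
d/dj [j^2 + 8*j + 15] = 2*j + 8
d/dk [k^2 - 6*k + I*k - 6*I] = 2*k - 6 + I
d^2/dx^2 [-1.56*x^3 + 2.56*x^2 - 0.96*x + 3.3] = 5.12 - 9.36*x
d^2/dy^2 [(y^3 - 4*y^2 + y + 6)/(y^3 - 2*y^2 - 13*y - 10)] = 4*(-y^3 + 24*y^2 - 102*y + 182)/(y^6 - 9*y^5 - 3*y^4 + 153*y^3 + 30*y^2 - 900*y - 1000)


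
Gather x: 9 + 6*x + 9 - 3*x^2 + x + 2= -3*x^2 + 7*x + 20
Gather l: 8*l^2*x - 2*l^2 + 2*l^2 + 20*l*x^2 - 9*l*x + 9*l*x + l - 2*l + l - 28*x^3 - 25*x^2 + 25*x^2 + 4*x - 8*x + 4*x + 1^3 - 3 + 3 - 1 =8*l^2*x + 20*l*x^2 - 28*x^3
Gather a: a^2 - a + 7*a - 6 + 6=a^2 + 6*a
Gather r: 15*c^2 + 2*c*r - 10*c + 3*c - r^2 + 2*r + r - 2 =15*c^2 - 7*c - r^2 + r*(2*c + 3) - 2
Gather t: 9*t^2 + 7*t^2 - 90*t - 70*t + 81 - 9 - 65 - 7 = 16*t^2 - 160*t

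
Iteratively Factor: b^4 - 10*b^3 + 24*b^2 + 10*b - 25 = (b - 1)*(b^3 - 9*b^2 + 15*b + 25) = (b - 5)*(b - 1)*(b^2 - 4*b - 5) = (b - 5)*(b - 1)*(b + 1)*(b - 5)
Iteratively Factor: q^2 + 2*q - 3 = (q + 3)*(q - 1)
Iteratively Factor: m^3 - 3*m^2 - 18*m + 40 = (m + 4)*(m^2 - 7*m + 10) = (m - 2)*(m + 4)*(m - 5)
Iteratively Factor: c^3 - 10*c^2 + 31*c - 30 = (c - 2)*(c^2 - 8*c + 15) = (c - 3)*(c - 2)*(c - 5)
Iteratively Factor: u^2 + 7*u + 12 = (u + 3)*(u + 4)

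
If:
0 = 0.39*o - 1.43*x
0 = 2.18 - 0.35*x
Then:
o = 22.84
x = 6.23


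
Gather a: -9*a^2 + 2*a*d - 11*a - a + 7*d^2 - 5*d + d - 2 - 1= -9*a^2 + a*(2*d - 12) + 7*d^2 - 4*d - 3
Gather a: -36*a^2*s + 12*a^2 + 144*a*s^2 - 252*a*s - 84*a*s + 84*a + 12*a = a^2*(12 - 36*s) + a*(144*s^2 - 336*s + 96)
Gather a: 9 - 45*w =9 - 45*w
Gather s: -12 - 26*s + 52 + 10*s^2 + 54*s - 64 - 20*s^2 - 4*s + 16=-10*s^2 + 24*s - 8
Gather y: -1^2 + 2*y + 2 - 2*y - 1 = 0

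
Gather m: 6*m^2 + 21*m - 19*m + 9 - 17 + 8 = 6*m^2 + 2*m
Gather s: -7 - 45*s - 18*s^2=-18*s^2 - 45*s - 7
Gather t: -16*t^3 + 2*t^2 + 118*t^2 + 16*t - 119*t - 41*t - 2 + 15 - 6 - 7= -16*t^3 + 120*t^2 - 144*t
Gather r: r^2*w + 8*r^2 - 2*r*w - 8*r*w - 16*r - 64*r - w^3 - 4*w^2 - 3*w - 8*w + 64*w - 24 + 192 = r^2*(w + 8) + r*(-10*w - 80) - w^3 - 4*w^2 + 53*w + 168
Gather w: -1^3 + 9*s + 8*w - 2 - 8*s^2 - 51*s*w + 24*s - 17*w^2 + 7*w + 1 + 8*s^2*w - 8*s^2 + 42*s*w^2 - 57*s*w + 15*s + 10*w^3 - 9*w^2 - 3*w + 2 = -16*s^2 + 48*s + 10*w^3 + w^2*(42*s - 26) + w*(8*s^2 - 108*s + 12)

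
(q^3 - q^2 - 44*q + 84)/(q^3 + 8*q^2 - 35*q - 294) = (q - 2)/(q + 7)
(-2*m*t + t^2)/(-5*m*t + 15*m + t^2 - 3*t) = t*(2*m - t)/(5*m*t - 15*m - t^2 + 3*t)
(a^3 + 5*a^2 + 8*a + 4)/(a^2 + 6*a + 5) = (a^2 + 4*a + 4)/(a + 5)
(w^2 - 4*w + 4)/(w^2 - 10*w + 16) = (w - 2)/(w - 8)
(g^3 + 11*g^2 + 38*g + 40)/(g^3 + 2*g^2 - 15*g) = (g^2 + 6*g + 8)/(g*(g - 3))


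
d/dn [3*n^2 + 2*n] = 6*n + 2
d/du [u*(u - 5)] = 2*u - 5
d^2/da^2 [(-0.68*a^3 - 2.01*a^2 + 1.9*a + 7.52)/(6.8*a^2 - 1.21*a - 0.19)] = (2.8421709430404e-14*a^5 + 1.13686837721616e-13*a^4 + 138.887144*a^3 + 2069.829288*a^2 - 356.665848*a + 40.433002)/(314.432*a^6 - 167.8512*a^5 + 3.51084*a^4 + 7.608359*a^3 - 0.0980970000000001*a^2 - 0.131043*a - 0.006859)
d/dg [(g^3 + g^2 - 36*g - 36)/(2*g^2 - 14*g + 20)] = (g^4 - 14*g^3 + 59*g^2 + 92*g - 612)/(2*(g^4 - 14*g^3 + 69*g^2 - 140*g + 100))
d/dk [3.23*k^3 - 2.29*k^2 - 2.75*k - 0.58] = 9.69*k^2 - 4.58*k - 2.75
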